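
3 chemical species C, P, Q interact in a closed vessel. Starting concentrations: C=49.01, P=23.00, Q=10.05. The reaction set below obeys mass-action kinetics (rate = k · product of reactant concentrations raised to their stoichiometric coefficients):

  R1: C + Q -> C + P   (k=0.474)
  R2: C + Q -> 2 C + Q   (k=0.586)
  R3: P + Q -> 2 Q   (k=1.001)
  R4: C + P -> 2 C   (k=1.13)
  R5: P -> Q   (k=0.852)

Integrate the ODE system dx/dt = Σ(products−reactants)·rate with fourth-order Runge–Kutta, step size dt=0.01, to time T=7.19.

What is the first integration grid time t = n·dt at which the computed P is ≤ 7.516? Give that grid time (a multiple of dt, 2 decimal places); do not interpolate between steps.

RK4 with dt=0.01: 719 steps to T=7.19. Trajectory (selected grid times):
t=0.00: C=49.01 P=23.00 Q=10.05
t=0.01: C=63.20 P=12.81 Q=9.29
t=0.02: C=74.04 P=7.20 Q=7.45
t=0.80: C=98.87 P=0.00 Q=0.00
t=1.60: C=98.87 P=0.00 Q=0.00
t=2.40: C=98.87 P=0.00 Q=0.00
t=3.20: C=98.87 P=0.00 Q=0.00
t=3.99: C=98.87 P=0.00 Q=0.00
t=4.79: C=98.87 P=0.00 Q=0.00
t=5.59: C=98.87 P=0.00 Q=0.00
t=6.39: C=98.87 P=0.00 Q=0.00
t=7.19: C=98.87 P=0.00 Q=0.00
P(0.01)=12.806 > 7.516 but P(0.02)=7.197 ≤ 7.516, so the first grid time is t=0.02.

Threshold first reached at t = 0.02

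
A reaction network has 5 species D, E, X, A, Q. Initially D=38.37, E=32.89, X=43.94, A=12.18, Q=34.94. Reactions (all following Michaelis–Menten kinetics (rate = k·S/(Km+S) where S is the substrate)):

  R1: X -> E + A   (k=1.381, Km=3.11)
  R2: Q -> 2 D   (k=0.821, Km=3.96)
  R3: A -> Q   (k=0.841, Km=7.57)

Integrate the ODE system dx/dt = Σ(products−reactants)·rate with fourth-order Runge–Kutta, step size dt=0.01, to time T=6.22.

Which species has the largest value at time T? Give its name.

Dominant species at T: D

RK4 with dt=0.01: 622 steps to T=6.22. Trajectory (selected grid times):
t=0.00: D=38.37 E=32.89 X=43.94 A=12.18 Q=34.94
t=0.69: D=39.39 E=33.78 X=43.05 A=12.71 Q=34.79
t=1.38: D=40.40 E=34.67 X=42.16 A=13.23 Q=34.65
t=2.07: D=41.42 E=35.55 X=41.28 A=13.75 Q=34.51
t=2.76: D=42.44 E=36.44 X=40.39 A=14.25 Q=34.38
t=3.46: D=43.47 E=37.34 X=39.49 A=14.76 Q=34.25
t=4.15: D=44.48 E=38.22 X=38.61 A=15.26 Q=34.13
t=4.84: D=45.50 E=39.10 X=37.73 A=15.75 Q=34.01
t=5.53: D=46.51 E=39.98 X=36.85 A=16.24 Q=33.90
t=6.22: D=47.53 E=40.86 X=35.97 A=16.72 Q=33.79
At T=6.22: D=47.53 E=40.86 X=35.97 A=16.72 Q=33.79; the largest is D.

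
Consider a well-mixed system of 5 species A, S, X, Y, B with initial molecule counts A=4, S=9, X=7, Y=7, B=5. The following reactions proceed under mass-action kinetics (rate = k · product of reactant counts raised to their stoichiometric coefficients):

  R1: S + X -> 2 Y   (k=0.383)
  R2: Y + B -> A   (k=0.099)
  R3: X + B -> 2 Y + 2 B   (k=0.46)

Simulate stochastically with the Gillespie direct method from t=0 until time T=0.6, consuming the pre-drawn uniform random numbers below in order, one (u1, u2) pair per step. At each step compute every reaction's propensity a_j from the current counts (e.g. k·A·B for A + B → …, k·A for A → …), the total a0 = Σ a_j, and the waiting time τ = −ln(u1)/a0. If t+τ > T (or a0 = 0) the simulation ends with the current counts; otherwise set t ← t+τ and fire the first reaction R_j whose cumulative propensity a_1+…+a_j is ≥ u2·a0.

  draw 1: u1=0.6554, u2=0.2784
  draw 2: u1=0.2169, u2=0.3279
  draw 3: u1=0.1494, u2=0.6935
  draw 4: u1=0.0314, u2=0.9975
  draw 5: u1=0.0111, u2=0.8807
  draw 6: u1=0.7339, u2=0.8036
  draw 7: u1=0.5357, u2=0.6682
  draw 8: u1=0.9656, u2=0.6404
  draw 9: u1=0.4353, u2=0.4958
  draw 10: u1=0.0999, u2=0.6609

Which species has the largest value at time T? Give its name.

Dominant species at T: Y

t=0.000: A=4 S=9 X=7 Y=7 B=5
Draw 1: a1=24.129, a2=3.465, a3=16.100, a0=43.694; τ=−ln(0.6554)/43.694=0.010 → t=0.010; u2·a0=0.2784·43.694=12.164 ≤ a1=24.129 → R1 fires; A=4 S=8 X=6 Y=9 B=5
Draw 2: a1=18.384, a2=4.455, a3=13.800, a0=36.639; τ=−ln(0.2169)/36.639=0.042 → t=0.051; u2·a0=0.3279·36.639=12.014 ≤ a1=18.384 → R1 fires; A=4 S=7 X=5 Y=11 B=5
Draw 3: a1=13.405, a2=5.445, a3=11.500, a0=30.350; τ=−ln(0.1494)/30.350=0.063 → t=0.114; u2·a0=0.6935·30.350=21.048; a1+a2=18.850 < 21.048 ≤ a1+…+a3=30.350 → R3 fires; A=4 S=7 X=4 Y=13 B=6
Draw 4: a1=10.724, a2=7.722, a3=11.040, a0=29.486; τ=−ln(0.0314)/29.486=0.117 → t=0.231; u2·a0=0.9975·29.486=29.412; a1+a2=18.446 < 29.412 ≤ a1+…+a3=29.486 → R3 fires; A=4 S=7 X=3 Y=15 B=7
Draw 5: a1=8.043, a2=10.395, a3=9.660, a0=28.098; τ=−ln(0.0111)/28.098=0.160 → t=0.392; u2·a0=0.8807·28.098=24.746; a1+a2=18.438 < 24.746 ≤ a1+…+a3=28.098 → R3 fires; A=4 S=7 X=2 Y=17 B=8
Draw 6: a1=5.362, a2=13.464, a3=7.360, a0=26.186; τ=−ln(0.7339)/26.186=0.012 → t=0.403; u2·a0=0.8036·26.186=21.043; a1+a2=18.826 < 21.043 ≤ a1+…+a3=26.186 → R3 fires; A=4 S=7 X=1 Y=19 B=9
Draw 7: a1=2.681, a2=16.929, a3=4.140, a0=23.750; τ=−ln(0.5357)/23.750=0.026 → t=0.430; u2·a0=0.6682·23.750=15.870; a1=2.681 < 15.870 ≤ a1+a2=19.610 → R2 fires; A=5 S=7 X=1 Y=18 B=8
Draw 8: a1=2.681, a2=14.256, a3=3.680, a0=20.617; τ=−ln(0.9656)/20.617=0.002 → t=0.431; u2·a0=0.6404·20.617=13.203; a1=2.681 < 13.203 ≤ a1+a2=16.937 → R2 fires; A=6 S=7 X=1 Y=17 B=7
Draw 9: a1=2.681, a2=11.781, a3=3.220, a0=17.682; τ=−ln(0.4353)/17.682=0.047 → t=0.478; u2·a0=0.4958·17.682=8.767; a1=2.681 < 8.767 ≤ a1+a2=14.462 → R2 fires; A=7 S=7 X=1 Y=16 B=6
Draw 10: a1=2.681, a2=9.504, a3=2.760, a0=14.945; τ=−ln(0.0999)/14.945=0.154 → t=0.633 > T=0.6: stop.
At T=0.6: A=7 S=7 X=1 Y=16 B=6; the largest is Y.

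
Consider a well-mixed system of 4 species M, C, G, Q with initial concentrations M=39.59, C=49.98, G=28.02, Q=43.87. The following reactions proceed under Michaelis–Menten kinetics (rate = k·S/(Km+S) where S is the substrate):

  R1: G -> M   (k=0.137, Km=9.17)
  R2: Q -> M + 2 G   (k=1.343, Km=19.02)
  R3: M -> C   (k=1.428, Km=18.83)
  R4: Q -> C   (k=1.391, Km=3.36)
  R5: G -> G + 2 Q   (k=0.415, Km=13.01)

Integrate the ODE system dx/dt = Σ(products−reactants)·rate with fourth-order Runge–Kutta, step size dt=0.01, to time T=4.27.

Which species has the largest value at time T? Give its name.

RK4 with dt=0.01: 427 steps to T=4.27. Trajectory (selected grid times):
t=0.00: M=39.59 C=49.98 G=28.02 Q=43.87
t=0.47: M=39.62 C=51.04 G=28.85 Q=43.09
t=0.95: M=39.65 C=52.13 G=29.69 Q=42.30
t=1.42: M=39.68 C=53.19 G=30.51 Q=41.54
t=1.90: M=39.71 C=54.27 G=31.34 Q=40.76
t=2.37: M=39.73 C=55.33 G=32.15 Q=40.00
t=2.85: M=39.75 C=56.41 G=32.97 Q=39.24
t=3.32: M=39.77 C=57.46 G=33.77 Q=38.49
t=3.80: M=39.79 C=58.54 G=34.57 Q=37.74
t=4.27: M=39.80 C=59.60 G=35.36 Q=37.00
At T=4.27: M=39.80 C=59.60 G=35.36 Q=37.00; the largest is C.

Dominant species at T: C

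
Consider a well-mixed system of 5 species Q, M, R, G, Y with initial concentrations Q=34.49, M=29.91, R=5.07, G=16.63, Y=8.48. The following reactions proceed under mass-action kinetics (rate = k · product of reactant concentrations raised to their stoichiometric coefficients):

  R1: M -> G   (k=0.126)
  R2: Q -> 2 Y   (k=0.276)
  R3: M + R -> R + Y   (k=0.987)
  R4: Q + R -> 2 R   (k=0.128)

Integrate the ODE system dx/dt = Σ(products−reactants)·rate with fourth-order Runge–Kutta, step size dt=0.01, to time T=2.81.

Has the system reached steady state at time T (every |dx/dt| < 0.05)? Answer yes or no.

Steady state at T: yes

RK4 with dt=0.01: 281 steps to T=2.81. Trajectory (selected grid times):
t=0.00: Q=34.49 M=29.91 R=5.07 G=16.63 Y=8.48
t=0.31: Q=21.45 M=1.43 R=15.67 G=17.09 Y=41.36
t=0.62: Q=8.20 M=0.00 R=27.69 G=17.10 Y=45.24
t=0.94: Q=2.10 M=0.00 R=33.39 G=17.10 Y=46.04
t=1.25: Q=0.49 M=0.00 R=34.91 G=17.10 Y=46.24
t=1.56: Q=0.11 M=0.00 R=35.27 G=17.10 Y=46.28
t=1.87: Q=0.03 M=0.00 R=35.35 G=17.10 Y=46.29
t=2.19: Q=0.01 M=0.00 R=35.37 G=17.10 Y=46.29
t=2.50: Q=0.00 M=0.00 R=35.37 G=17.10 Y=46.29
t=2.81: Q=0.00 M=0.00 R=35.37 G=17.10 Y=46.29
Rates at T: R1=0.0000, R2=0.0001, R3=0.0000, R4=0.0013
dx/dt at T (Σ net stoichiometry × rate): Q=-0.0013, M=-0.0000, R=+0.0013, G=+0.0000, Y=+0.0002
Largest |dx/dt| is |-0.0013| (Q) < 0.05 → steady.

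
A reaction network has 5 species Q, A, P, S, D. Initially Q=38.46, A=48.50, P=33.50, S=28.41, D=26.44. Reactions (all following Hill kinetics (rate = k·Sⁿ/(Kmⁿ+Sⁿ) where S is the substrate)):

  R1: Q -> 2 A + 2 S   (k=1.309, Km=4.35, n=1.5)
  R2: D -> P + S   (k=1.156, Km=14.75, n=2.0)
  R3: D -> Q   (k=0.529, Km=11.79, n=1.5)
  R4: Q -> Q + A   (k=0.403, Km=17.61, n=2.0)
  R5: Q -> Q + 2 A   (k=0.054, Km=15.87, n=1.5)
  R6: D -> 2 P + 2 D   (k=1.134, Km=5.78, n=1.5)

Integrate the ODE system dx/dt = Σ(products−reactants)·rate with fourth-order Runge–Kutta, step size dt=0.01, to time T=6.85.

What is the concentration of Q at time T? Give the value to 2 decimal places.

RK4 with dt=0.01: 685 steps to T=6.85. Trajectory (selected grid times):
t=0.00: Q=38.46 A=48.50 P=33.50 S=28.41 D=26.44
t=0.76: Q=37.81 A=50.73 P=35.73 S=30.99 D=26.24
t=1.52: Q=37.16 A=52.96 P=37.96 S=33.58 D=26.05
t=2.28: Q=36.51 A=55.19 P=40.18 S=36.15 D=25.86
t=3.04: Q=35.87 A=57.41 P=42.40 S=38.72 D=25.67
t=3.81: Q=35.21 A=59.66 P=44.65 S=41.32 D=25.48
t=4.57: Q=34.56 A=61.87 P=46.86 S=43.89 D=25.29
t=5.33: Q=33.92 A=64.08 P=49.07 S=46.44 D=25.11
t=6.09: Q=33.27 A=66.28 P=51.27 S=49.00 D=24.93
t=6.85: Q=32.62 A=68.48 P=53.47 S=51.55 D=24.75
Read off Q at T=6.85: 32.62

Q at T = 32.62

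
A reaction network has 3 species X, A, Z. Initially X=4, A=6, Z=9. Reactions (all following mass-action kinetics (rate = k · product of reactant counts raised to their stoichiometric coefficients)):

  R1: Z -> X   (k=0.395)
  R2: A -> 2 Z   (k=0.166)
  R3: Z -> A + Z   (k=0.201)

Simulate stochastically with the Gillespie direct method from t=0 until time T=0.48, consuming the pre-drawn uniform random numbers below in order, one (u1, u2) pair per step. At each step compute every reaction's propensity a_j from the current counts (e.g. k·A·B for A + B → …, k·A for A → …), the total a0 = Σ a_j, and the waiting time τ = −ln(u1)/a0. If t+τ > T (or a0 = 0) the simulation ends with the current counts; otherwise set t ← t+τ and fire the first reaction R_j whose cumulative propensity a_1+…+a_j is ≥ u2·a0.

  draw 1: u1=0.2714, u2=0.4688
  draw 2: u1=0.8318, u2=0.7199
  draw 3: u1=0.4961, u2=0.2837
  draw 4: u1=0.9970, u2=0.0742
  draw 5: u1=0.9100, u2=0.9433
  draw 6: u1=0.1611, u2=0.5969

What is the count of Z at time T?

Z at T = 8

t=0.000: X=4 A=6 Z=9
Draw 1: a1=3.555, a2=0.996, a3=1.809, a0=6.360; τ=−ln(0.2714)/6.360=0.205 → t=0.205; u2·a0=0.4688·6.360=2.982 ≤ a1=3.555 → R1 fires; X=5 A=6 Z=8
Draw 2: a1=3.160, a2=0.996, a3=1.608, a0=5.764; τ=−ln(0.8318)/5.764=0.032 → t=0.237; u2·a0=0.7199·5.764=4.150; a1=3.160 < 4.150 ≤ a1+a2=4.156 → R2 fires; X=5 A=5 Z=10
Draw 3: a1=3.950, a2=0.830, a3=2.010, a0=6.790; τ=−ln(0.4961)/6.790=0.103 → t=0.340; u2·a0=0.2837·6.790=1.926 ≤ a1=3.950 → R1 fires; X=6 A=5 Z=9
Draw 4: a1=3.555, a2=0.830, a3=1.809, a0=6.194; τ=−ln(0.9970)/6.194=0.000 → t=0.341; u2·a0=0.0742·6.194=0.460 ≤ a1=3.555 → R1 fires; X=7 A=5 Z=8
Draw 5: a1=3.160, a2=0.830, a3=1.608, a0=5.598; τ=−ln(0.9100)/5.598=0.017 → t=0.358; u2·a0=0.9433·5.598=5.281; a1+a2=3.990 < 5.281 ≤ a1+…+a3=5.598 → R3 fires; X=7 A=6 Z=8
Draw 6: a1=3.160, a2=0.996, a3=1.608, a0=5.764; τ=−ln(0.1611)/5.764=0.317 → t=0.674 > T=0.48: stop.
Read off Z at T=0.48: 8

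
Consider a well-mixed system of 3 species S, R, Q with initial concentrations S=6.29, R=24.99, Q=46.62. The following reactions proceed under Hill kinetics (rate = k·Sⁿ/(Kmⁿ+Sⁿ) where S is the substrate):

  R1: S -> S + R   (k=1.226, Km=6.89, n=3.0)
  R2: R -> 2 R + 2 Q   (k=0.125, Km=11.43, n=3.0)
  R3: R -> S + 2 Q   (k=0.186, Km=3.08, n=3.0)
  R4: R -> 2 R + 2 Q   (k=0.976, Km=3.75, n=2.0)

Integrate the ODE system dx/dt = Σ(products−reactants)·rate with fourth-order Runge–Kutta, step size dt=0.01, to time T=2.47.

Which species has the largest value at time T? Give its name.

Dominant species at T: Q

RK4 with dt=0.01: 247 steps to T=2.47. Trajectory (selected grid times):
t=0.00: S=6.29 R=24.99 Q=46.62
t=0.27: S=6.34 R=25.37 Q=47.30
t=0.55: S=6.39 R=25.77 Q=48.00
t=0.82: S=6.44 R=26.16 Q=48.68
t=1.10: S=6.49 R=26.56 Q=49.38
t=1.37: S=6.54 R=26.95 Q=50.06
t=1.65: S=6.60 R=27.36 Q=50.77
t=1.92: S=6.65 R=27.76 Q=51.45
t=2.20: S=6.70 R=28.17 Q=52.16
t=2.47: S=6.75 R=28.57 Q=52.84
At T=2.47: S=6.75 R=28.57 Q=52.84; the largest is Q.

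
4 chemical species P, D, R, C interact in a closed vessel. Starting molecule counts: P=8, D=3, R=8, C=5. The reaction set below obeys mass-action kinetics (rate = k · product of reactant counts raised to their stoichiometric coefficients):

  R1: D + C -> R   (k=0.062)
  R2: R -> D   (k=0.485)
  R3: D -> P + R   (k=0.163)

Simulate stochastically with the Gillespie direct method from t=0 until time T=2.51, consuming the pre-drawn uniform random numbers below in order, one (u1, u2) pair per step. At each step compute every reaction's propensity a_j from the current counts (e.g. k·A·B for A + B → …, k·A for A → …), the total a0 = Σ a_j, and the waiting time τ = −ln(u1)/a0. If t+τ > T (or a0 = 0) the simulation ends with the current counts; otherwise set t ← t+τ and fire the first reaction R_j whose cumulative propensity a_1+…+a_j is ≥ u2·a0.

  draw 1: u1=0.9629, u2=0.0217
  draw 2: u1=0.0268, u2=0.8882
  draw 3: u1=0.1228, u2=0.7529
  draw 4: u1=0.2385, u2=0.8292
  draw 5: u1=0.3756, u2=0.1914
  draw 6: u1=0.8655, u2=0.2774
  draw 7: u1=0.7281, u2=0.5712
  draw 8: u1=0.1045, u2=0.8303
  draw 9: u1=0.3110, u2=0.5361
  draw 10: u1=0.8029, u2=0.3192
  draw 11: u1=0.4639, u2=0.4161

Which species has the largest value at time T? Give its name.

Dominant species at T: P

t=0.000: P=8 D=3 R=8 C=5
Draw 1: a1=0.930, a2=3.880, a3=0.489, a0=5.299; τ=−ln(0.9629)/5.299=0.007 → t=0.007; u2·a0=0.0217·5.299=0.115 ≤ a1=0.930 → R1 fires; P=8 D=2 R=9 C=4
Draw 2: a1=0.496, a2=4.365, a3=0.326, a0=5.187; τ=−ln(0.0268)/5.187=0.698 → t=0.705; u2·a0=0.8882·5.187=4.607; a1=0.496 < 4.607 ≤ a1+a2=4.861 → R2 fires; P=8 D=3 R=8 C=4
Draw 3: a1=0.744, a2=3.880, a3=0.489, a0=5.113; τ=−ln(0.1228)/5.113=0.410 → t=1.115; u2·a0=0.7529·5.113=3.850; a1=0.744 < 3.850 ≤ a1+a2=4.624 → R2 fires; P=8 D=4 R=7 C=4
Draw 4: a1=0.992, a2=3.395, a3=0.652, a0=5.039; τ=−ln(0.2385)/5.039=0.284 → t=1.400; u2·a0=0.8292·5.039=4.178; a1=0.992 < 4.178 ≤ a1+a2=4.387 → R2 fires; P=8 D=5 R=6 C=4
Draw 5: a1=1.240, a2=2.910, a3=0.815, a0=4.965; τ=−ln(0.3756)/4.965=0.197 → t=1.597; u2·a0=0.1914·4.965=0.950 ≤ a1=1.240 → R1 fires; P=8 D=4 R=7 C=3
Draw 6: a1=0.744, a2=3.395, a3=0.652, a0=4.791; τ=−ln(0.8655)/4.791=0.030 → t=1.627; u2·a0=0.2774·4.791=1.329; a1=0.744 < 1.329 ≤ a1+a2=4.139 → R2 fires; P=8 D=5 R=6 C=3
Draw 7: a1=0.930, a2=2.910, a3=0.815, a0=4.655; τ=−ln(0.7281)/4.655=0.068 → t=1.695; u2·a0=0.5712·4.655=2.659; a1=0.930 < 2.659 ≤ a1+a2=3.840 → R2 fires; P=8 D=6 R=5 C=3
Draw 8: a1=1.116, a2=2.425, a3=0.978, a0=4.519; τ=−ln(0.1045)/4.519=0.500 → t=2.195; u2·a0=0.8303·4.519=3.752; a1+a2=3.541 < 3.752 ≤ a1+…+a3=4.519 → R3 fires; P=9 D=5 R=6 C=3
Draw 9: a1=0.930, a2=2.910, a3=0.815, a0=4.655; τ=−ln(0.3110)/4.655=0.251 → t=2.446; u2·a0=0.5361·4.655=2.496; a1=0.930 < 2.496 ≤ a1+a2=3.840 → R2 fires; P=9 D=6 R=5 C=3
Draw 10: a1=1.116, a2=2.425, a3=0.978, a0=4.519; τ=−ln(0.8029)/4.519=0.049 → t=2.494; u2·a0=0.3192·4.519=1.442; a1=1.116 < 1.442 ≤ a1+a2=3.541 → R2 fires; P=9 D=7 R=4 C=3
Draw 11: a1=1.302, a2=1.940, a3=1.141, a0=4.383; τ=−ln(0.4639)/4.383=0.175 → t=2.670 > T=2.51: stop.
At T=2.51: P=9 D=7 R=4 C=3; the largest is P.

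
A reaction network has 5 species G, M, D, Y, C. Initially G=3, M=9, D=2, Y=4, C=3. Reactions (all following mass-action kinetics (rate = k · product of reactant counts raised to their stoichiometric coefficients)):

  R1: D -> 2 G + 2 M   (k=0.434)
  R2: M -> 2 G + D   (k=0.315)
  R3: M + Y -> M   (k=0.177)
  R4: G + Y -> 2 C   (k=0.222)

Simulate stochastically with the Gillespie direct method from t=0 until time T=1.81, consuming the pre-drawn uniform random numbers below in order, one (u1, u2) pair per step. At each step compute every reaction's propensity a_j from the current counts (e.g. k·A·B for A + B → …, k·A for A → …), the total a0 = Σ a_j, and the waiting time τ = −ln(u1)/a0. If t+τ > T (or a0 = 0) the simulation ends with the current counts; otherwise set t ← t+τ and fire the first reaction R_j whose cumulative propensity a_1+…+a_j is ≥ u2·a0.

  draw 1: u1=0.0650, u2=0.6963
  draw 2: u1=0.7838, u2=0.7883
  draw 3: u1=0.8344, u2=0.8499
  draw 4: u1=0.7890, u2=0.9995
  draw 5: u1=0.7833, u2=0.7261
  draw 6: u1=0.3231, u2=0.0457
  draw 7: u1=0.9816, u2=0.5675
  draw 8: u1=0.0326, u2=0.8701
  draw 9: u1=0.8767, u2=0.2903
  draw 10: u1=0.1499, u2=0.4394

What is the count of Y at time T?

Y at T = 0

t=0.000: G=3 M=9 D=2 Y=4 C=3
Draw 1: a1=0.868, a2=2.835, a3=6.372, a4=2.664, a0=12.739; τ=−ln(0.0650)/12.739=0.215 → t=0.215; u2·a0=0.6963·12.739=8.870; a1+a2=3.703 < 8.870 ≤ a1+…+a3=10.075 → R3 fires; G=3 M=9 D=2 Y=3 C=3
Draw 2: a1=0.868, a2=2.835, a3=4.779, a4=1.998, a0=10.480; τ=−ln(0.7838)/10.480=0.023 → t=0.238; u2·a0=0.7883·10.480=8.261; a1+a2=3.703 < 8.261 ≤ a1+…+a3=8.482 → R3 fires; G=3 M=9 D=2 Y=2 C=3
Draw 3: a1=0.868, a2=2.835, a3=3.186, a4=1.332, a0=8.221; τ=−ln(0.8344)/8.221=0.022 → t=0.260; u2·a0=0.8499·8.221=6.987; a1+…+a3=6.889 < 6.987 ≤ a1+…+a4=8.221 → R4 fires; G=2 M=9 D=2 Y=1 C=5
Draw 4: a1=0.868, a2=2.835, a3=1.593, a4=0.444, a0=5.740; τ=−ln(0.7890)/5.740=0.041 → t=0.301; u2·a0=0.9995·5.740=5.737; a1+…+a3=5.296 < 5.737 ≤ a1+…+a4=5.740 → R4 fires; G=1 M=9 D=2 Y=0 C=7
Draw 5: a1=0.868, a2=2.835, a3=0.000, a4=0.000, a0=3.703; τ=−ln(0.7833)/3.703=0.066 → t=0.367; u2·a0=0.7261·3.703=2.689; a1=0.868 < 2.689 ≤ a1+a2=3.703 → R2 fires; G=3 M=8 D=3 Y=0 C=7
Draw 6: a1=1.302, a2=2.520, a3=0.000, a4=0.000, a0=3.822; τ=−ln(0.3231)/3.822=0.296 → t=0.663; u2·a0=0.0457·3.822=0.175 ≤ a1=1.302 → R1 fires; G=5 M=10 D=2 Y=0 C=7
Draw 7: a1=0.868, a2=3.150, a3=0.000, a4=0.000, a0=4.018; τ=−ln(0.9816)/4.018=0.005 → t=0.667; u2·a0=0.5675·4.018=2.280; a1=0.868 < 2.280 ≤ a1+a2=4.018 → R2 fires; G=7 M=9 D=3 Y=0 C=7
Draw 8: a1=1.302, a2=2.835, a3=0.000, a4=0.000, a0=4.137; τ=−ln(0.0326)/4.137=0.828 → t=1.495; u2·a0=0.8701·4.137=3.600; a1=1.302 < 3.600 ≤ a1+a2=4.137 → R2 fires; G=9 M=8 D=4 Y=0 C=7
Draw 9: a1=1.736, a2=2.520, a3=0.000, a4=0.000, a0=4.256; τ=−ln(0.8767)/4.256=0.031 → t=1.526; u2·a0=0.2903·4.256=1.236 ≤ a1=1.736 → R1 fires; G=11 M=10 D=3 Y=0 C=7
Draw 10: a1=1.302, a2=3.150, a3=0.000, a4=0.000, a0=4.452; τ=−ln(0.1499)/4.452=0.426 → t=1.952 > T=1.81: stop.
Read off Y at T=1.81: 0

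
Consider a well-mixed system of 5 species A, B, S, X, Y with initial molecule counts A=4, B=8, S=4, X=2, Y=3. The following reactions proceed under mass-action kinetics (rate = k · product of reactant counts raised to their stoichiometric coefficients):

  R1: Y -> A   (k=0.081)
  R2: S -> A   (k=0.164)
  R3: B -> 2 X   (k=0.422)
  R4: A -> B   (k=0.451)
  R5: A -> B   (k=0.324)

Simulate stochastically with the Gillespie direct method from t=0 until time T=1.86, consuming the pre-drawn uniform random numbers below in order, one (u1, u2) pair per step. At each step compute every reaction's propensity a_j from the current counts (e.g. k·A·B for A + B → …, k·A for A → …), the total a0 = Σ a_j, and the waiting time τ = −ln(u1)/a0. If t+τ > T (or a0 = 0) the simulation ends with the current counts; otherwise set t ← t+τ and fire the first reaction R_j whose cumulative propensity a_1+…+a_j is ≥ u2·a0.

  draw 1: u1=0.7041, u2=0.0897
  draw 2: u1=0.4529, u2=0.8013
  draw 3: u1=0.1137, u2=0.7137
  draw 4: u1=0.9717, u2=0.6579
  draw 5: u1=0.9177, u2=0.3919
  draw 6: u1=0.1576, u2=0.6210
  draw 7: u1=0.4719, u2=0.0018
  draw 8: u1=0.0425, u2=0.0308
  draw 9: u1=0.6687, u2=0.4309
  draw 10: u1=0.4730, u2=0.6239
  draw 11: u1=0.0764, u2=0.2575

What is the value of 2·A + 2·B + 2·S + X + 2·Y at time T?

Value at T = 40

Check how each reaction changes W = 2·A + 2·B + 2·S + X + 2·Y (weight of products minus weight of reactants):
R1: Y -> A: (2·1) − (2·1) = 2 − 2 = 0
R2: S -> A: (2·1) − (2·1) = 2 − 2 = 0
R3: B -> 2 X: (1·2) − (2·1) = 2 − 2 = 0
R4: A -> B: (2·1) − (2·1) = 2 − 2 = 0
R5: A -> B: (2·1) − (2·1) = 2 − 2 = 0
Every reaction leaves W unchanged, so W is conserved and no simulation is needed: W(T) = W(0) = 2·4 + 2·8 + 2·4 + 2 + 2·3 = 40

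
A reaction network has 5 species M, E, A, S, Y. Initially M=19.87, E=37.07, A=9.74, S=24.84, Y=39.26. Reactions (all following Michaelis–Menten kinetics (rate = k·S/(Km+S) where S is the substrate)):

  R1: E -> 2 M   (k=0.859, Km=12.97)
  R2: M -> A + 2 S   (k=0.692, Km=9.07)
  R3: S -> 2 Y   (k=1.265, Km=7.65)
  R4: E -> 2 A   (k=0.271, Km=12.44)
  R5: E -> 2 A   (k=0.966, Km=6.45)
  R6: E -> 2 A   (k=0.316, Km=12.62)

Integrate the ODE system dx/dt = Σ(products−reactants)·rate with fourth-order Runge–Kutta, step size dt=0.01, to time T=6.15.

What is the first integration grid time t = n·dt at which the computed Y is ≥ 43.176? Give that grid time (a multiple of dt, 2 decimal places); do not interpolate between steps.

Threshold first reached at t = 2.03

RK4 with dt=0.01: 615 steps to T=6.15. Trajectory (selected grid times):
t=0.00: M=19.87 E=37.07 A=9.74 S=24.84 Y=39.26
t=0.68: M=20.41 E=35.78 A=11.77 S=24.83 Y=40.58
t=1.37: M=20.94 E=34.49 A=13.83 S=24.83 Y=41.91
t=2.02: M=21.43 E=33.28 A=15.76 S=24.83 Y=43.17
t=2.03: M=21.44 E=33.26 A=15.79 S=24.83 Y=43.19
t=2.05: M=21.46 E=33.22 A=15.85 S=24.83 Y=43.22
t=2.73: M=21.96 E=31.97 A=17.85 S=24.84 Y=44.54
t=3.42: M=22.46 E=30.71 A=19.87 S=24.85 Y=45.87
t=4.10: M=22.94 E=29.48 A=21.86 S=24.86 Y=47.19
t=4.78: M=23.41 E=28.26 A=23.82 S=24.88 Y=48.51
t=5.47: M=23.87 E=27.04 A=25.81 S=24.90 Y=49.84
t=6.15: M=24.31 E=25.85 A=27.75 S=24.93 Y=51.16
Y(2.02)=43.167 < 43.176 but Y(2.03)=43.186 ≥ 43.176, so the first grid time is t=2.03.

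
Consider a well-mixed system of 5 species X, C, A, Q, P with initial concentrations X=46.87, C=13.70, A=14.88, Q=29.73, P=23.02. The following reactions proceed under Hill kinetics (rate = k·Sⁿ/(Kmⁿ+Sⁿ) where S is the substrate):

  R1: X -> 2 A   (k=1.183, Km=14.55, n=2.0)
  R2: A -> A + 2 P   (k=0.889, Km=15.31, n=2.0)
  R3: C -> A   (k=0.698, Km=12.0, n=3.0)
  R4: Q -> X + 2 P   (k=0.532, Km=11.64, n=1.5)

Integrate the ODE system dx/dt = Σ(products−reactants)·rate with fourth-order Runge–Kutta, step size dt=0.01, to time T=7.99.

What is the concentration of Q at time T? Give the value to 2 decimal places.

RK4 with dt=0.01: 799 steps to T=7.99. Trajectory (selected grid times):
t=0.00: X=46.87 C=13.70 A=14.88 Q=29.73 P=23.02
t=0.89: X=46.29 C=13.33 A=17.16 Q=29.35 P=24.61
t=1.78: X=45.71 C=12.98 A=19.43 Q=28.97 P=26.29
t=2.66: X=45.14 C=12.64 A=21.66 Q=28.60 P=28.04
t=3.55: X=44.56 C=12.32 A=23.89 Q=28.22 P=29.88
t=4.44: X=43.99 C=12.00 A=26.11 Q=27.85 P=31.78
t=5.33: X=43.41 C=11.69 A=28.31 Q=27.48 P=33.73
t=6.21: X=42.84 C=11.40 A=30.47 Q=27.11 P=35.69
t=7.10: X=42.27 C=11.12 A=32.63 Q=26.74 P=37.71
t=7.99: X=41.69 C=10.85 A=34.78 Q=26.38 P=39.75
Read off Q at T=7.99: 26.38

Q at T = 26.38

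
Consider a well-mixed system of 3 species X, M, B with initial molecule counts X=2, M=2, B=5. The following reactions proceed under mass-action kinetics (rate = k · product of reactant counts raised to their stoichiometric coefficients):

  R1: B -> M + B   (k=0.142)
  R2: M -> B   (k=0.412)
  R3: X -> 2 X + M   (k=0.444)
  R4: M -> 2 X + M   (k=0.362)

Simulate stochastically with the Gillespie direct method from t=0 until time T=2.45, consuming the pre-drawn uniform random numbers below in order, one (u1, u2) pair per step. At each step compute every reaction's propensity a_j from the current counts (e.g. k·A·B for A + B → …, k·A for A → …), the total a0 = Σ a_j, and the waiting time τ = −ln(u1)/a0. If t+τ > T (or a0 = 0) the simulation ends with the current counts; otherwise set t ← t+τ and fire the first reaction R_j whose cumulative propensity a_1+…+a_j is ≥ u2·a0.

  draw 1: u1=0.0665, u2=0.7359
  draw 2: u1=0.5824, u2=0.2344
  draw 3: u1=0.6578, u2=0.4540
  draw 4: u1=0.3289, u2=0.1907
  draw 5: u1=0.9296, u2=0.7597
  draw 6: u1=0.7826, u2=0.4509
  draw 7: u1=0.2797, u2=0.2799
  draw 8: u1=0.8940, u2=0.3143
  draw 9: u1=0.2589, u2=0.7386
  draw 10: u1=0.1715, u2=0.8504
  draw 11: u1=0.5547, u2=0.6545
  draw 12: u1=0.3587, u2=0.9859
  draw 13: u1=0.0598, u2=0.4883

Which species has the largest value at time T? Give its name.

t=0.000: X=2 M=2 B=5
Draw 1: a1=0.710, a2=0.824, a3=0.888, a4=0.724, a0=3.146; τ=−ln(0.0665)/3.146=0.862 → t=0.862; u2·a0=0.7359·3.146=2.315; a1+a2=1.534 < 2.315 ≤ a1+…+a3=2.422 → R3 fires; X=3 M=3 B=5
Draw 2: a1=0.710, a2=1.236, a3=1.332, a4=1.086, a0=4.364; τ=−ln(0.5824)/4.364=0.124 → t=0.985; u2·a0=0.2344·4.364=1.023; a1=0.710 < 1.023 ≤ a1+a2=1.946 → R2 fires; X=3 M=2 B=6
Draw 3: a1=0.852, a2=0.824, a3=1.332, a4=0.724, a0=3.732; τ=−ln(0.6578)/3.732=0.112 → t=1.098; u2·a0=0.4540·3.732=1.694; a1+a2=1.676 < 1.694 ≤ a1+…+a3=3.008 → R3 fires; X=4 M=3 B=6
Draw 4: a1=0.852, a2=1.236, a3=1.776, a4=1.086, a0=4.950; τ=−ln(0.3289)/4.950=0.225 → t=1.322; u2·a0=0.1907·4.950=0.944; a1=0.852 < 0.944 ≤ a1+a2=2.088 → R2 fires; X=4 M=2 B=7
Draw 5: a1=0.994, a2=0.824, a3=1.776, a4=0.724, a0=4.318; τ=−ln(0.9296)/4.318=0.017 → t=1.339; u2·a0=0.7597·4.318=3.280; a1+a2=1.818 < 3.280 ≤ a1+…+a3=3.594 → R3 fires; X=5 M=3 B=7
Draw 6: a1=0.994, a2=1.236, a3=2.220, a4=1.086, a0=5.536; τ=−ln(0.7826)/5.536=0.044 → t=1.384; u2·a0=0.4509·5.536=2.496; a1+a2=2.230 < 2.496 ≤ a1+…+a3=4.450 → R3 fires; X=6 M=4 B=7
Draw 7: a1=0.994, a2=1.648, a3=2.664, a4=1.448, a0=6.754; τ=−ln(0.2797)/6.754=0.189 → t=1.572; u2·a0=0.2799·6.754=1.890; a1=0.994 < 1.890 ≤ a1+a2=2.642 → R2 fires; X=6 M=3 B=8
Draw 8: a1=1.136, a2=1.236, a3=2.664, a4=1.086, a0=6.122; τ=−ln(0.8940)/6.122=0.018 → t=1.590; u2·a0=0.3143·6.122=1.924; a1=1.136 < 1.924 ≤ a1+a2=2.372 → R2 fires; X=6 M=2 B=9
Draw 9: a1=1.278, a2=0.824, a3=2.664, a4=0.724, a0=5.490; τ=−ln(0.2589)/5.490=0.246 → t=1.837; u2·a0=0.7386·5.490=4.055; a1+a2=2.102 < 4.055 ≤ a1+…+a3=4.766 → R3 fires; X=7 M=3 B=9
Draw 10: a1=1.278, a2=1.236, a3=3.108, a4=1.086, a0=6.708; τ=−ln(0.1715)/6.708=0.263 → t=2.099; u2·a0=0.8504·6.708=5.704; a1+…+a3=5.622 < 5.704 ≤ a1+…+a4=6.708 → R4 fires; X=9 M=3 B=9
Draw 11: a1=1.278, a2=1.236, a3=3.996, a4=1.086, a0=7.596; τ=−ln(0.5547)/7.596=0.078 → t=2.177; u2·a0=0.6545·7.596=4.972; a1+a2=2.514 < 4.972 ≤ a1+…+a3=6.510 → R3 fires; X=10 M=4 B=9
Draw 12: a1=1.278, a2=1.648, a3=4.440, a4=1.448, a0=8.814; τ=−ln(0.3587)/8.814=0.116 → t=2.293; u2·a0=0.9859·8.814=8.690; a1+…+a3=7.366 < 8.690 ≤ a1+…+a4=8.814 → R4 fires; X=12 M=4 B=9
Draw 13: a1=1.278, a2=1.648, a3=5.328, a4=1.448, a0=9.702; τ=−ln(0.0598)/9.702=0.290 → t=2.584 > T=2.45: stop.
At T=2.45: X=12 M=4 B=9; the largest is X.

Dominant species at T: X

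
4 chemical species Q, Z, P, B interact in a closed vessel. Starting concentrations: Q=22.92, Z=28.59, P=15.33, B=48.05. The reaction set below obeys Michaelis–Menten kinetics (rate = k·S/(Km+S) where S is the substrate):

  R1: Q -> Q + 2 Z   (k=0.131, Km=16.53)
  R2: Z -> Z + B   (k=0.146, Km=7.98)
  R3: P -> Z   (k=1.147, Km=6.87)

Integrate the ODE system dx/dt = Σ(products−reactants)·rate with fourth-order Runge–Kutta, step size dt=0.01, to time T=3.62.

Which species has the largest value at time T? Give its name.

Dominant species at T: B

RK4 with dt=0.01: 362 steps to T=3.62. Trajectory (selected grid times):
t=0.00: Q=22.92 Z=28.59 P=15.33 B=48.05
t=0.40: Q=22.92 Z=28.97 P=15.01 B=48.10
t=0.80: Q=22.92 Z=29.34 P=14.70 B=48.14
t=1.21: Q=22.92 Z=29.72 P=14.38 B=48.19
t=1.61: Q=22.92 Z=30.09 P=14.07 B=48.23
t=2.01: Q=22.92 Z=30.46 P=13.76 B=48.28
t=2.41: Q=22.92 Z=30.83 P=13.46 B=48.33
t=2.82: Q=22.92 Z=31.20 P=13.15 B=48.37
t=3.22: Q=22.92 Z=31.56 P=12.85 B=48.42
t=3.62: Q=22.92 Z=31.92 P=12.55 B=48.47
At T=3.62: Q=22.92 Z=31.92 P=12.55 B=48.47; the largest is B.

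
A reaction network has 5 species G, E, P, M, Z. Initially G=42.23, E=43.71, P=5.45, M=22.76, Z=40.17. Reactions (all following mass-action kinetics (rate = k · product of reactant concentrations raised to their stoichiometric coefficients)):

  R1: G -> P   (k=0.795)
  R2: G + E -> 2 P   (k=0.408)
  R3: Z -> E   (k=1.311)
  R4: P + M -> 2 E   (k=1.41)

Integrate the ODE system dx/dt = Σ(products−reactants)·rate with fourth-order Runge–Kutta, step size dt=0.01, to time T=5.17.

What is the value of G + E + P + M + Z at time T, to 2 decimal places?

Value at T = 154.32

Check how each reaction changes W = G + E + P + M + Z (weight of products minus weight of reactants):
R1: G -> P: (1·1) − (1·1) = 1 − 1 = 0
R2: G + E -> 2 P: (1·2) − (1·1 + 1·1) = 2 − 2 = 0
R3: Z -> E: (1·1) − (1·1) = 1 − 1 = 0
R4: P + M -> 2 E: (1·2) − (1·1 + 1·1) = 2 − 2 = 0
Every reaction leaves W unchanged, so W is conserved and no simulation is needed: W(T) = W(0) = 42.23 + 43.71 + 5.45 + 22.76 + 40.17 = 154.32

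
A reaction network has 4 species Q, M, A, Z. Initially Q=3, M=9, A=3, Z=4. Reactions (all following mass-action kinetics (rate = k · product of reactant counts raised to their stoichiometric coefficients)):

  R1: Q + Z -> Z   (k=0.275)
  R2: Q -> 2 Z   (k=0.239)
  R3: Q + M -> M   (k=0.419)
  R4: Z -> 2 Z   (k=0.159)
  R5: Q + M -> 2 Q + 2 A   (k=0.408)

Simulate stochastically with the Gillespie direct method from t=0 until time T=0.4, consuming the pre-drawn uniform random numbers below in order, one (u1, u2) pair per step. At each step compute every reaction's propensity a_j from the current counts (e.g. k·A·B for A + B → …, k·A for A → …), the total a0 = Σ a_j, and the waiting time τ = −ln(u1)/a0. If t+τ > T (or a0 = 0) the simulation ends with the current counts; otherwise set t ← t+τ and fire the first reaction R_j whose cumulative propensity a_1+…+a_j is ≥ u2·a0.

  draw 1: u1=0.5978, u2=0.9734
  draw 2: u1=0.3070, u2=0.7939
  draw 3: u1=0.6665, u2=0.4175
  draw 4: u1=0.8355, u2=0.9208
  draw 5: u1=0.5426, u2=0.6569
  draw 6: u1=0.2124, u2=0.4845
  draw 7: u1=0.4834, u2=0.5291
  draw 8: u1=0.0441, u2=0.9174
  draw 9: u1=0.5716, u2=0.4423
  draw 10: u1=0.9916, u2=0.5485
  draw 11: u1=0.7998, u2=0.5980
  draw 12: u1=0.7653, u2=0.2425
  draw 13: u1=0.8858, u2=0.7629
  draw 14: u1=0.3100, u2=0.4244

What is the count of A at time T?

t=0.000: Q=3 M=9 A=3 Z=4
Draw 1: a1=3.300, a2=0.717, a3=11.313, a4=0.636, a5=11.016, a0=26.982; τ=−ln(0.5978)/26.982=0.019 → t=0.019; u2·a0=0.9734·26.982=26.264; a1+…+a4=15.966 < 26.264 ≤ a1+…+a5=26.982 → R5 fires; Q=4 M=8 A=5 Z=4
Draw 2: a1=4.400, a2=0.956, a3=13.408, a4=0.636, a5=13.056, a0=32.456; τ=−ln(0.3070)/32.456=0.036 → t=0.055; u2·a0=0.7939·32.456=25.767; a1+…+a4=19.400 < 25.767 ≤ a1+…+a5=32.456 → R5 fires; Q=5 M=7 A=7 Z=4
Draw 3: a1=5.500, a2=1.195, a3=14.665, a4=0.636, a5=14.280, a0=36.276; τ=−ln(0.6665)/36.276=0.011 → t=0.067; u2·a0=0.4175·36.276=15.145; a1+a2=6.695 < 15.145 ≤ a1+…+a3=21.360 → R3 fires; Q=4 M=7 A=7 Z=4
Draw 4: a1=4.400, a2=0.956, a3=11.732, a4=0.636, a5=11.424, a0=29.148; τ=−ln(0.8355)/29.148=0.006 → t=0.073; u2·a0=0.9208·29.148=26.839; a1+…+a4=17.724 < 26.839 ≤ a1+…+a5=29.148 → R5 fires; Q=5 M=6 A=9 Z=4
Draw 5: a1=5.500, a2=1.195, a3=12.570, a4=0.636, a5=12.240, a0=32.141; τ=−ln(0.5426)/32.141=0.019 → t=0.092; u2·a0=0.6569·32.141=21.113; a1+…+a4=19.901 < 21.113 ≤ a1+…+a5=32.141 → R5 fires; Q=6 M=5 A=11 Z=4
Draw 6: a1=6.600, a2=1.434, a3=12.570, a4=0.636, a5=12.240, a0=33.480; τ=−ln(0.2124)/33.480=0.046 → t=0.138; u2·a0=0.4845·33.480=16.221; a1+a2=8.034 < 16.221 ≤ a1+…+a3=20.604 → R3 fires; Q=5 M=5 A=11 Z=4
Draw 7: a1=5.500, a2=1.195, a3=10.475, a4=0.636, a5=10.200, a0=28.006; τ=−ln(0.4834)/28.006=0.026 → t=0.164; u2·a0=0.5291·28.006=14.818; a1+a2=6.695 < 14.818 ≤ a1+…+a3=17.170 → R3 fires; Q=4 M=5 A=11 Z=4
Draw 8: a1=4.400, a2=0.956, a3=8.380, a4=0.636, a5=8.160, a0=22.532; τ=−ln(0.0441)/22.532=0.139 → t=0.303; u2·a0=0.9174·22.532=20.671; a1+…+a4=14.372 < 20.671 ≤ a1+…+a5=22.532 → R5 fires; Q=5 M=4 A=13 Z=4
Draw 9: a1=5.500, a2=1.195, a3=8.380, a4=0.636, a5=8.160, a0=23.871; τ=−ln(0.5716)/23.871=0.023 → t=0.326; u2·a0=0.4423·23.871=10.558; a1+a2=6.695 < 10.558 ≤ a1+…+a3=15.075 → R3 fires; Q=4 M=4 A=13 Z=4
Draw 10: a1=4.400, a2=0.956, a3=6.704, a4=0.636, a5=6.528, a0=19.224; τ=−ln(0.9916)/19.224=0.000 → t=0.326; u2·a0=0.5485·19.224=10.544; a1+a2=5.356 < 10.544 ≤ a1+…+a3=12.060 → R3 fires; Q=3 M=4 A=13 Z=4
Draw 11: a1=3.300, a2=0.717, a3=5.028, a4=0.636, a5=4.896, a0=14.577; τ=−ln(0.7998)/14.577=0.015 → t=0.342; u2·a0=0.5980·14.577=8.717; a1+a2=4.017 < 8.717 ≤ a1+…+a3=9.045 → R3 fires; Q=2 M=4 A=13 Z=4
Draw 12: a1=2.200, a2=0.478, a3=3.352, a4=0.636, a5=3.264, a0=9.930; τ=−ln(0.7653)/9.930=0.027 → t=0.369; u2·a0=0.2425·9.930=2.408; a1=2.200 < 2.408 ≤ a1+a2=2.678 → R2 fires; Q=1 M=4 A=13 Z=6
Draw 13: a1=1.650, a2=0.239, a3=1.676, a4=0.954, a5=1.632, a0=6.151; τ=−ln(0.8858)/6.151=0.020 → t=0.388; u2·a0=0.7629·6.151=4.693; a1+…+a4=4.519 < 4.693 ≤ a1+…+a5=6.151 → R5 fires; Q=2 M=3 A=15 Z=6
Draw 14: a1=3.300, a2=0.478, a3=2.514, a4=0.954, a5=2.448, a0=9.694; τ=−ln(0.3100)/9.694=0.121 → t=0.509 > T=0.4: stop.
Read off A at T=0.4: 15

A at T = 15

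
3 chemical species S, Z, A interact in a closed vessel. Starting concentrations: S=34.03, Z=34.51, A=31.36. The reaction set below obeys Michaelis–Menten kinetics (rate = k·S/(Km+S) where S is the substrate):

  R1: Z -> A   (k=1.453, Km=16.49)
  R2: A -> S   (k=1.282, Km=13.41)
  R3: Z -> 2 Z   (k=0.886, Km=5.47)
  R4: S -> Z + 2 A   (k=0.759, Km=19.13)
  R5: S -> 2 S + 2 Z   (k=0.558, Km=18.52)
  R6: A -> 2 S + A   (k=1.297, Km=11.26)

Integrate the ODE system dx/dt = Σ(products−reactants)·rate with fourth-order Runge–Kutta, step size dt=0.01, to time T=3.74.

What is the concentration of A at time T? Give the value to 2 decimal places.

A at T = 35.49

RK4 with dt=0.01: 374 steps to T=3.74. Trajectory (selected grid times):
t=0.00: S=34.03 Z=34.51 A=31.36
t=0.42: S=35.16 Z=34.93 A=31.81
t=0.83: S=36.26 Z=35.34 A=32.25
t=1.25: S=37.40 Z=35.77 A=32.70
t=1.66: S=38.51 Z=36.19 A=33.15
t=2.08: S=39.66 Z=36.63 A=33.61
t=2.49: S=40.78 Z=37.05 A=34.07
t=2.91: S=41.93 Z=37.50 A=34.54
t=3.32: S=43.06 Z=37.93 A=35.01
t=3.74: S=44.21 Z=38.38 A=35.49
Read off A at T=3.74: 35.49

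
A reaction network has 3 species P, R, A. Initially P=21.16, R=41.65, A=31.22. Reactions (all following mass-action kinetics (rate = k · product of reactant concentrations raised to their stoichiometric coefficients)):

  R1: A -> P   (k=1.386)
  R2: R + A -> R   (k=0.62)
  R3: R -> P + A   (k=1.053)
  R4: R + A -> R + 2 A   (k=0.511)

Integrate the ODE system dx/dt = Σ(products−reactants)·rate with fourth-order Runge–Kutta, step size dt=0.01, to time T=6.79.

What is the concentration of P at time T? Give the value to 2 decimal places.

RK4 with dt=0.01: 679 steps to T=6.79. Trajectory (selected grid times):
t=0.00: P=21.16 R=41.65 A=31.22
t=0.75: P=57.32 R=18.91 A=7.14
t=1.51: P=73.92 R=8.49 A=4.87
t=2.26: P=82.77 R=3.86 A=3.29
t=3.02: P=87.67 R=1.73 A=2.04
t=3.77: P=90.26 R=0.79 A=1.18
t=4.53: P=91.63 R=0.35 A=0.64
t=5.28: P=92.32 R=0.16 A=0.33
t=6.04: P=92.66 R=0.07 A=0.17
t=6.79: P=92.82 R=0.03 A=0.08
Read off P at T=6.79: 92.82

P at T = 92.82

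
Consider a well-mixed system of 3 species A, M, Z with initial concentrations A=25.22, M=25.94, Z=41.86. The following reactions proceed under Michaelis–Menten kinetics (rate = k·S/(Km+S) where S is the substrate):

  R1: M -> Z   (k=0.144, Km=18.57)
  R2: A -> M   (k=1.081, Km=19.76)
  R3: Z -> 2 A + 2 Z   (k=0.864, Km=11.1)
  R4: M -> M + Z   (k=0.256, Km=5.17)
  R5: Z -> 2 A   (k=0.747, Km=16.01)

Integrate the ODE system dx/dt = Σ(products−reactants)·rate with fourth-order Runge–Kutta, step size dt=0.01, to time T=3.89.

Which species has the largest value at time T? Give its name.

Dominant species at T: Z

RK4 with dt=0.01: 389 steps to T=3.89. Trajectory (selected grid times):
t=0.00: A=25.22 M=25.94 Z=41.86
t=0.43: A=26.01 M=26.17 Z=42.05
t=0.86: A=26.80 M=26.40 Z=42.24
t=1.30: A=27.60 M=26.63 Z=42.43
t=1.73: A=28.39 M=26.87 Z=42.62
t=2.16: A=29.17 M=27.11 Z=42.81
t=2.59: A=29.95 M=27.35 Z=43.00
t=3.03: A=30.74 M=27.60 Z=43.20
t=3.46: A=31.52 M=27.85 Z=43.39
t=3.89: A=32.29 M=28.10 Z=43.58
At T=3.89: A=32.29 M=28.10 Z=43.58; the largest is Z.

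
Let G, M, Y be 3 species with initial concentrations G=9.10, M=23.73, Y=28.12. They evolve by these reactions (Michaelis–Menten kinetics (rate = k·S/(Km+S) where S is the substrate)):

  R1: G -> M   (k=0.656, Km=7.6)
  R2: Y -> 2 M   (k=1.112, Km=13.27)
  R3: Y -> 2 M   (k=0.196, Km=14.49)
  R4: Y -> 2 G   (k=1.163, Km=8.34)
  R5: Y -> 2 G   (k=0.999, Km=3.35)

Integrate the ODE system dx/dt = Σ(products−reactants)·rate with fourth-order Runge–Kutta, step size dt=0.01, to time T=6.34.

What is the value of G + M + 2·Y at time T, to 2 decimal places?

Check how each reaction changes W = G + M + 2·Y (weight of products minus weight of reactants):
R1: G -> M: (1·1) − (1·1) = 1 − 1 = 0
R2: Y -> 2 M: (1·2) − (2·1) = 2 − 2 = 0
R3: Y -> 2 M: (1·2) − (2·1) = 2 − 2 = 0
R4: Y -> 2 G: (1·2) − (2·1) = 2 − 2 = 0
R5: Y -> 2 G: (1·2) − (2·1) = 2 − 2 = 0
Every reaction leaves W unchanged, so W is conserved and no simulation is needed: W(T) = W(0) = 9.10 + 23.73 + 2·28.12 = 89.07

Value at T = 89.07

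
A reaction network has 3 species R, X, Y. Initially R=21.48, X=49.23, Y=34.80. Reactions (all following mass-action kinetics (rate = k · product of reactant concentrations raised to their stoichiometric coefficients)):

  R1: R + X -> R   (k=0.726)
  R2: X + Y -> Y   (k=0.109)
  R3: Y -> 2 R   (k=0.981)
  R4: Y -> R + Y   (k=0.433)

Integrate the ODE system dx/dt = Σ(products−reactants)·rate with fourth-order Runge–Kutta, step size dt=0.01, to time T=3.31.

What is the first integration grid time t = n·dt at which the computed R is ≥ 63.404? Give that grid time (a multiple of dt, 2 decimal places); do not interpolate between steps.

RK4 with dt=0.01: 331 steps to T=3.31. Trajectory (selected grid times):
t=0.00: R=21.48 X=49.23 Y=34.80
t=0.37: R=47.34 X=0.00 Y=24.21
t=0.69: R=63.26 X=0.00 Y=17.69
t=0.70: R=63.69 X=0.00 Y=17.51
t=0.74: R=65.33 X=0.00 Y=16.84
t=1.10: R=77.56 X=0.00 Y=11.83
t=1.47: R=86.35 X=0.00 Y=8.23
t=1.84: R=92.47 X=0.00 Y=5.72
t=2.21: R=96.72 X=0.00 Y=3.98
t=2.57: R=99.61 X=0.00 Y=2.80
t=2.94: R=101.69 X=0.00 Y=1.95
t=3.31: R=103.14 X=0.00 Y=1.35
R(0.69)=63.264 < 63.404 but R(0.70)=63.685 ≥ 63.404, so the first grid time is t=0.70.

Threshold first reached at t = 0.70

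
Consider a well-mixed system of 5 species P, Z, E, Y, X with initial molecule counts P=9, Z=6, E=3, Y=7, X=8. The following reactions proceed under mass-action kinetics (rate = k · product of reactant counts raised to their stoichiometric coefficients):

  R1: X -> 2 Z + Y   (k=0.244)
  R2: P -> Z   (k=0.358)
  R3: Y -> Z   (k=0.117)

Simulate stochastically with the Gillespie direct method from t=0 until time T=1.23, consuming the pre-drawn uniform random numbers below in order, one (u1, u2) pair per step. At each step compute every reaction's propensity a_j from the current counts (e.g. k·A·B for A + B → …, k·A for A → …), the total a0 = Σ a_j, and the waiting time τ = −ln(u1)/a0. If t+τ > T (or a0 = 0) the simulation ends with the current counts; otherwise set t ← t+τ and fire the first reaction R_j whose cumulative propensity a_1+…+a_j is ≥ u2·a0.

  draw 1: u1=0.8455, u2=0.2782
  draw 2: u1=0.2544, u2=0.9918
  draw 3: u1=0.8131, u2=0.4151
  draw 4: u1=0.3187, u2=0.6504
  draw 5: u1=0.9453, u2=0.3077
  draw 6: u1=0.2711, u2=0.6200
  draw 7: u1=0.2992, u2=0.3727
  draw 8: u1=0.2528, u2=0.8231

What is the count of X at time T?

t=0.000: P=9 Z=6 E=3 Y=7 X=8
Draw 1: a1=1.952, a2=3.222, a3=0.819, a0=5.993; τ=−ln(0.8455)/5.993=0.028 → t=0.028; u2·a0=0.2782·5.993=1.667 ≤ a1=1.952 → R1 fires; P=9 Z=8 E=3 Y=8 X=7
Draw 2: a1=1.708, a2=3.222, a3=0.936, a0=5.866; τ=−ln(0.2544)/5.866=0.233 → t=0.261; u2·a0=0.9918·5.866=5.818; a1+a2=4.930 < 5.818 ≤ a1+…+a3=5.866 → R3 fires; P=9 Z=9 E=3 Y=7 X=7
Draw 3: a1=1.708, a2=3.222, a3=0.819, a0=5.749; τ=−ln(0.8131)/5.749=0.036 → t=0.297; u2·a0=0.4151·5.749=2.386; a1=1.708 < 2.386 ≤ a1+a2=4.930 → R2 fires; P=8 Z=10 E=3 Y=7 X=7
Draw 4: a1=1.708, a2=2.864, a3=0.819, a0=5.391; τ=−ln(0.3187)/5.391=0.212 → t=0.509; u2·a0=0.6504·5.391=3.506; a1=1.708 < 3.506 ≤ a1+a2=4.572 → R2 fires; P=7 Z=11 E=3 Y=7 X=7
Draw 5: a1=1.708, a2=2.506, a3=0.819, a0=5.033; τ=−ln(0.9453)/5.033=0.011 → t=0.521; u2·a0=0.3077·5.033=1.549 ≤ a1=1.708 → R1 fires; P=7 Z=13 E=3 Y=8 X=6
Draw 6: a1=1.464, a2=2.506, a3=0.936, a0=4.906; τ=−ln(0.2711)/4.906=0.266 → t=0.787; u2·a0=0.6200·4.906=3.042; a1=1.464 < 3.042 ≤ a1+a2=3.970 → R2 fires; P=6 Z=14 E=3 Y=8 X=6
Draw 7: a1=1.464, a2=2.148, a3=0.936, a0=4.548; τ=−ln(0.2992)/4.548=0.265 → t=1.052; u2·a0=0.3727·4.548=1.695; a1=1.464 < 1.695 ≤ a1+a2=3.612 → R2 fires; P=5 Z=15 E=3 Y=8 X=6
Draw 8: a1=1.464, a2=1.790, a3=0.936, a0=4.190; τ=−ln(0.2528)/4.190=0.328 → t=1.380 > T=1.23: stop.
Read off X at T=1.23: 6

X at T = 6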